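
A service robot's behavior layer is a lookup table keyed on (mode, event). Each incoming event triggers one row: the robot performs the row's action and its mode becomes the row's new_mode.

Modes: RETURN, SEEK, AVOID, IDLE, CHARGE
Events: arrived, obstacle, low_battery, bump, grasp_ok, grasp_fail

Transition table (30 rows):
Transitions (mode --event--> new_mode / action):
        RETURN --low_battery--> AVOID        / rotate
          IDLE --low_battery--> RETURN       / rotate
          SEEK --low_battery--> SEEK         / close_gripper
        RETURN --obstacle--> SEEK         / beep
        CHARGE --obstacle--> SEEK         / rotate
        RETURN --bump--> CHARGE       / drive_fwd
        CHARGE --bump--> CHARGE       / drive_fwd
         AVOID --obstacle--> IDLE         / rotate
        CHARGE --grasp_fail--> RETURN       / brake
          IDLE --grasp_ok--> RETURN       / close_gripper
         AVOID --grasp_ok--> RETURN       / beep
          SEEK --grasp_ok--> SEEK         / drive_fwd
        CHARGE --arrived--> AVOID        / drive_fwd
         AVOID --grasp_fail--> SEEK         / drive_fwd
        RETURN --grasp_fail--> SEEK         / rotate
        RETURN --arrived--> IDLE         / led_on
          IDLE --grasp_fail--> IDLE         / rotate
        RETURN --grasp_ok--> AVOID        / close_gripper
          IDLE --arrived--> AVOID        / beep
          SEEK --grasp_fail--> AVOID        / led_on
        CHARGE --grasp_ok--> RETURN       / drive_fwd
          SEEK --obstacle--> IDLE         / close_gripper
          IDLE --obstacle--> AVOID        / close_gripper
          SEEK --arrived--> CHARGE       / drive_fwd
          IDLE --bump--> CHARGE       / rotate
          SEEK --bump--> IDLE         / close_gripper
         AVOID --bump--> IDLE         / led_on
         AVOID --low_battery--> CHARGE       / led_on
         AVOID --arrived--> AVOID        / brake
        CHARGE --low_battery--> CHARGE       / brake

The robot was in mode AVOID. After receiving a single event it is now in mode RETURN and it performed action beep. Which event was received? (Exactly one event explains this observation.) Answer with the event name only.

try arrived: (AVOID, arrived) → (AVOID, brake)
try obstacle: (AVOID, obstacle) → (IDLE, rotate)
try low_battery: (AVOID, low_battery) → (CHARGE, led_on)
try bump: (AVOID, bump) → (IDLE, led_on)
try grasp_ok: (AVOID, grasp_ok) → (RETURN, beep)  ← matches
try grasp_fail: (AVOID, grasp_fail) → (SEEK, drive_fwd)

grasp_ok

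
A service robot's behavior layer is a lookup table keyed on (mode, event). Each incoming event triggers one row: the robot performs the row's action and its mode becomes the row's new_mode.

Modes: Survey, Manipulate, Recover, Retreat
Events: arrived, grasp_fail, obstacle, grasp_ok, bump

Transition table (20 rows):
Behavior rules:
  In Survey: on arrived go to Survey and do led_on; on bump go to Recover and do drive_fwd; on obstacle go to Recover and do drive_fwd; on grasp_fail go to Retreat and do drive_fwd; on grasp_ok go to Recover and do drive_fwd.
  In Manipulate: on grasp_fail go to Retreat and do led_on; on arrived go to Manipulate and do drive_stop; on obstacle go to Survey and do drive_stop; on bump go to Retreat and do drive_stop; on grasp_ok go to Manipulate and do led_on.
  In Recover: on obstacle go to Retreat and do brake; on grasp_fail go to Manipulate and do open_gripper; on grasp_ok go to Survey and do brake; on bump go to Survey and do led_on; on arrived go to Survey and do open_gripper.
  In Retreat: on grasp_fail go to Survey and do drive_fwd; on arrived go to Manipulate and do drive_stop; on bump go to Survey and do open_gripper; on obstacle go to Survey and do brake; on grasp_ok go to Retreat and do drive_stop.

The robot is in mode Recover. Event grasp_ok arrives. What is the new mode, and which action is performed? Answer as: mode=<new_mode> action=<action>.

mode=Survey action=brake

current mode = Recover; filter table to that mode:
  (Recover, obstacle) → (Retreat, brake)
  (Recover, grasp_fail) → (Manipulate, open_gripper)
  (Recover, grasp_ok) → (Survey, brake)  ← event matches
  (Recover, bump) → (Survey, led_on)
  (Recover, arrived) → (Survey, open_gripper)
event = grasp_ok selects (Survey, brake)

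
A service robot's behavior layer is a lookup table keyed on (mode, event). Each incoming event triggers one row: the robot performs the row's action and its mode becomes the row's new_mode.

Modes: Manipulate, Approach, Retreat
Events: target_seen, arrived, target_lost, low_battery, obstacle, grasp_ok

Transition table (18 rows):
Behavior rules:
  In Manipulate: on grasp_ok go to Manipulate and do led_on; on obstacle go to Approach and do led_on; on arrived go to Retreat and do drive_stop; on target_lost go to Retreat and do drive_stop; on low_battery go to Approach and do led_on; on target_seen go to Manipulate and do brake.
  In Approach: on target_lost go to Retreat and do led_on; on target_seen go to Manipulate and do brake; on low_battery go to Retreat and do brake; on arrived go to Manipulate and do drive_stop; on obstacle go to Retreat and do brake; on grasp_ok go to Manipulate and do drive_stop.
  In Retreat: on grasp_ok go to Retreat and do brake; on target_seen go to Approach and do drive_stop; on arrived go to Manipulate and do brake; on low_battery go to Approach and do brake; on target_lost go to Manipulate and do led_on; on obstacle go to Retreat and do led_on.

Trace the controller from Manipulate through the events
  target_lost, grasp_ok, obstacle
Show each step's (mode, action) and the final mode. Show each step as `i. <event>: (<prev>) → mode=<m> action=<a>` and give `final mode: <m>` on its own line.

1. target_lost: (Manipulate) → mode=Retreat action=drive_stop
2. grasp_ok: (Retreat) → mode=Retreat action=brake
3. obstacle: (Retreat) → mode=Retreat action=led_on

final mode: Retreat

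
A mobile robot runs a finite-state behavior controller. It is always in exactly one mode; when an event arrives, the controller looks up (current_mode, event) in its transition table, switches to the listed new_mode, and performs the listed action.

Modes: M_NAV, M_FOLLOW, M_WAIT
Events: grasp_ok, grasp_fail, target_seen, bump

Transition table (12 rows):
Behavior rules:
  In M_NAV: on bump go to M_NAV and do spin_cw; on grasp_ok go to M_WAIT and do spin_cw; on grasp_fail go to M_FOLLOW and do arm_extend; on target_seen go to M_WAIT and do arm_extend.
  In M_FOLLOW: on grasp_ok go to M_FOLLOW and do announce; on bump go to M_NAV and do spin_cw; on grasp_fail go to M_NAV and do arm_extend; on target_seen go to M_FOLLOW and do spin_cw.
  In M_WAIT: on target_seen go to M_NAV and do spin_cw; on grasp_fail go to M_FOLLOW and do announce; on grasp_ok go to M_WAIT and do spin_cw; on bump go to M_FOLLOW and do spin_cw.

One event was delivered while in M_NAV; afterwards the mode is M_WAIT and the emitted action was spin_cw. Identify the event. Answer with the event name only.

try grasp_ok: (M_NAV, grasp_ok) → (M_WAIT, spin_cw)  ← matches
try grasp_fail: (M_NAV, grasp_fail) → (M_FOLLOW, arm_extend)
try target_seen: (M_NAV, target_seen) → (M_WAIT, arm_extend)
try bump: (M_NAV, bump) → (M_NAV, spin_cw)

grasp_ok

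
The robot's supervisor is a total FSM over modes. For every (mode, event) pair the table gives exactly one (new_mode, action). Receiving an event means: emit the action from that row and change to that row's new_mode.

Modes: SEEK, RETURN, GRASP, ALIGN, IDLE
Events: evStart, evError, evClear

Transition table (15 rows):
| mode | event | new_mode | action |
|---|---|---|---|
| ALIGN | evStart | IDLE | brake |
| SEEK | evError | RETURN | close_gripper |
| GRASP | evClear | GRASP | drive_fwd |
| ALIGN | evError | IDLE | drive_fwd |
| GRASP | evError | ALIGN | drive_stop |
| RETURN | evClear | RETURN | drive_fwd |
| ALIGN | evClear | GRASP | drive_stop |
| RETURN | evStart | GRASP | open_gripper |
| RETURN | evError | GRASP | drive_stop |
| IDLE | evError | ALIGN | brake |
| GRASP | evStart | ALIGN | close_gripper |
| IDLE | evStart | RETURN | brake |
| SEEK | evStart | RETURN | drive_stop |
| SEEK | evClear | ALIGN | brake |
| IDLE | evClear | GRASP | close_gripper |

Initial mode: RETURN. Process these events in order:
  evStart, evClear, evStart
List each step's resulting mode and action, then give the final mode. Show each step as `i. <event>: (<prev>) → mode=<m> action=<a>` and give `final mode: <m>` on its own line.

final mode: ALIGN

1. evStart: (RETURN) → mode=GRASP action=open_gripper
2. evClear: (GRASP) → mode=GRASP action=drive_fwd
3. evStart: (GRASP) → mode=ALIGN action=close_gripper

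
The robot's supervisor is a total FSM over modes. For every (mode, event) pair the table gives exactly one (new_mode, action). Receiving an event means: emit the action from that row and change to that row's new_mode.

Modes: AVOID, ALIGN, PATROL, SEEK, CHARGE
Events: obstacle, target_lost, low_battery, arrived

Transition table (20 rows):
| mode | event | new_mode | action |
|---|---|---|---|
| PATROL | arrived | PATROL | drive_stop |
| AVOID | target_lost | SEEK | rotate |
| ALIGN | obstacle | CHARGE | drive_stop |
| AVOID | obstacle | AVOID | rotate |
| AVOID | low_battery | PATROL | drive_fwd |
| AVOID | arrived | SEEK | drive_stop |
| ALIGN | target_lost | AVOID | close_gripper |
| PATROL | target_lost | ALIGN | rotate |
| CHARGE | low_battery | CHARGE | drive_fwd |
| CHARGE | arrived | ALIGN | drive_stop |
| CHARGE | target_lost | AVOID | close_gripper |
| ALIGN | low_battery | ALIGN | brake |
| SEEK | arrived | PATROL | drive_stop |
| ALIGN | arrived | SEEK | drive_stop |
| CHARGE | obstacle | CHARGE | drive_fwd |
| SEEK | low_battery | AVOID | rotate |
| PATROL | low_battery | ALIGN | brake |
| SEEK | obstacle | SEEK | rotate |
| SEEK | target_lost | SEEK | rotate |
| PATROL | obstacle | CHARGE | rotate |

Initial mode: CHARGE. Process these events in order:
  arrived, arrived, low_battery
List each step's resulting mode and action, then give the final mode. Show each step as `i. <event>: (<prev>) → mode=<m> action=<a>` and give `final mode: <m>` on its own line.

final mode: AVOID

1. arrived: (CHARGE) → mode=ALIGN action=drive_stop
2. arrived: (ALIGN) → mode=SEEK action=drive_stop
3. low_battery: (SEEK) → mode=AVOID action=rotate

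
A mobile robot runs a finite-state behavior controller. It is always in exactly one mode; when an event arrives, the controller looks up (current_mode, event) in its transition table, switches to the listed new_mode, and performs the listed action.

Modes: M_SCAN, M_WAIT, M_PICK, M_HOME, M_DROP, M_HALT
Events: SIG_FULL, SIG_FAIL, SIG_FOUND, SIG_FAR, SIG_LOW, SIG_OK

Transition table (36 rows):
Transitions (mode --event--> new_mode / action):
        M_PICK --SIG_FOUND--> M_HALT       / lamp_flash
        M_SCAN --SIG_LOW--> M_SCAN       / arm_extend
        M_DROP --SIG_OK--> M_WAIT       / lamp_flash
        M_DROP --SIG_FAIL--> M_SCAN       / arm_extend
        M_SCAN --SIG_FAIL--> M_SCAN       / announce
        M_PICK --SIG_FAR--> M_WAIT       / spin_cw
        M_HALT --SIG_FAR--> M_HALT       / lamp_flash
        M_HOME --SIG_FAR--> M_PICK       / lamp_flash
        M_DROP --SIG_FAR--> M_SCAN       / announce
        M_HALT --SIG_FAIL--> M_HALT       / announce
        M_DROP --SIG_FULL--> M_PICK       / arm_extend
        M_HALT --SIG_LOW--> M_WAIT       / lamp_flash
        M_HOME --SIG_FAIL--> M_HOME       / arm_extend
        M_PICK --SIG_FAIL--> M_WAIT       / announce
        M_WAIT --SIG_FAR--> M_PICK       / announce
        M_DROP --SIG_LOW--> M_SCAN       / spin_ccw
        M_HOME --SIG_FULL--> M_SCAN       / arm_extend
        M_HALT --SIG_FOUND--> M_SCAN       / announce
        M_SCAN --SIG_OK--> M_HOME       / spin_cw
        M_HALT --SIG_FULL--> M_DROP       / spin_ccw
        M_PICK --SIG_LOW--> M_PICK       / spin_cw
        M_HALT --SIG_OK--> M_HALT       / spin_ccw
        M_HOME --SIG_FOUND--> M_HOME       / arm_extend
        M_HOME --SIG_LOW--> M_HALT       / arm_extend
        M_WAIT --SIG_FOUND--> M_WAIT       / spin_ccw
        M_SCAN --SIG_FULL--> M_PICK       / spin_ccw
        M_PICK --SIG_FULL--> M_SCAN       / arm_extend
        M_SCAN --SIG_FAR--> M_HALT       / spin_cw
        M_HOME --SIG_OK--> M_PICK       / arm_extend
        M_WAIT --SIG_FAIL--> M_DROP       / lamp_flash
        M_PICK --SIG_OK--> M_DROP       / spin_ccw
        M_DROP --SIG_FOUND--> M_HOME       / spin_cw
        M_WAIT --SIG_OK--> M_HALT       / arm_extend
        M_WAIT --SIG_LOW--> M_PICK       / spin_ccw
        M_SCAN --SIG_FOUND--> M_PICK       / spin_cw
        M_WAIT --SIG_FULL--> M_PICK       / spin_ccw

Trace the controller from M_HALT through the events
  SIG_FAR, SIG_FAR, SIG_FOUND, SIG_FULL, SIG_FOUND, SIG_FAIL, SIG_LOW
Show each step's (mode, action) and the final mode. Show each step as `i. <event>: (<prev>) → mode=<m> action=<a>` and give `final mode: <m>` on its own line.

final mode: M_WAIT

1. SIG_FAR: (M_HALT) → mode=M_HALT action=lamp_flash
2. SIG_FAR: (M_HALT) → mode=M_HALT action=lamp_flash
3. SIG_FOUND: (M_HALT) → mode=M_SCAN action=announce
4. SIG_FULL: (M_SCAN) → mode=M_PICK action=spin_ccw
5. SIG_FOUND: (M_PICK) → mode=M_HALT action=lamp_flash
6. SIG_FAIL: (M_HALT) → mode=M_HALT action=announce
7. SIG_LOW: (M_HALT) → mode=M_WAIT action=lamp_flash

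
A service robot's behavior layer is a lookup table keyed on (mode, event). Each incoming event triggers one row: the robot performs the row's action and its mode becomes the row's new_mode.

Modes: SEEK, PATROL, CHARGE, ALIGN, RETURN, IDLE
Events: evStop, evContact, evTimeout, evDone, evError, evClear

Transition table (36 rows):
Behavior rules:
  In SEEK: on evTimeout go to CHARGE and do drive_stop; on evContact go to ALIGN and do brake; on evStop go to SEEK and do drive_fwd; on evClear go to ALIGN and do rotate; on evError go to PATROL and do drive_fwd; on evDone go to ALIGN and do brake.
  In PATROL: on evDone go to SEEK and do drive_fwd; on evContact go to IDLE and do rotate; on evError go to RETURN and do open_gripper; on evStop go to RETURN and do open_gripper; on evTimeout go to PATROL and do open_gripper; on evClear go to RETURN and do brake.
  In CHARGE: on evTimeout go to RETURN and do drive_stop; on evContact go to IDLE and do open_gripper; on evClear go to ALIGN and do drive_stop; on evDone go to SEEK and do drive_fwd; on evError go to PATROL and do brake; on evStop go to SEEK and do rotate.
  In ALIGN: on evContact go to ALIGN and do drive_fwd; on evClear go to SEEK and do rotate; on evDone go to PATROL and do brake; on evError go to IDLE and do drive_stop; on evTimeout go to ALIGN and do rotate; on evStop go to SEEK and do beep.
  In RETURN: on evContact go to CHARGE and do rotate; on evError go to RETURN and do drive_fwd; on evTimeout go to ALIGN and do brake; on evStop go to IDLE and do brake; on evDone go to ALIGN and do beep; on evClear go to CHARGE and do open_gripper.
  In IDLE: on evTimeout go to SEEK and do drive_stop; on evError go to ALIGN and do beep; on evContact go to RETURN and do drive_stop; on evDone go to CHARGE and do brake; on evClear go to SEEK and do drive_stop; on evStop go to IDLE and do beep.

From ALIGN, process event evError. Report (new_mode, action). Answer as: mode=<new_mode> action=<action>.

mode=IDLE action=drive_stop

current mode = ALIGN; filter table to that mode:
  (ALIGN, evContact) → (ALIGN, drive_fwd)
  (ALIGN, evClear) → (SEEK, rotate)
  (ALIGN, evDone) → (PATROL, brake)
  (ALIGN, evError) → (IDLE, drive_stop)  ← event matches
  (ALIGN, evTimeout) → (ALIGN, rotate)
  (ALIGN, evStop) → (SEEK, beep)
event = evError selects (IDLE, drive_stop)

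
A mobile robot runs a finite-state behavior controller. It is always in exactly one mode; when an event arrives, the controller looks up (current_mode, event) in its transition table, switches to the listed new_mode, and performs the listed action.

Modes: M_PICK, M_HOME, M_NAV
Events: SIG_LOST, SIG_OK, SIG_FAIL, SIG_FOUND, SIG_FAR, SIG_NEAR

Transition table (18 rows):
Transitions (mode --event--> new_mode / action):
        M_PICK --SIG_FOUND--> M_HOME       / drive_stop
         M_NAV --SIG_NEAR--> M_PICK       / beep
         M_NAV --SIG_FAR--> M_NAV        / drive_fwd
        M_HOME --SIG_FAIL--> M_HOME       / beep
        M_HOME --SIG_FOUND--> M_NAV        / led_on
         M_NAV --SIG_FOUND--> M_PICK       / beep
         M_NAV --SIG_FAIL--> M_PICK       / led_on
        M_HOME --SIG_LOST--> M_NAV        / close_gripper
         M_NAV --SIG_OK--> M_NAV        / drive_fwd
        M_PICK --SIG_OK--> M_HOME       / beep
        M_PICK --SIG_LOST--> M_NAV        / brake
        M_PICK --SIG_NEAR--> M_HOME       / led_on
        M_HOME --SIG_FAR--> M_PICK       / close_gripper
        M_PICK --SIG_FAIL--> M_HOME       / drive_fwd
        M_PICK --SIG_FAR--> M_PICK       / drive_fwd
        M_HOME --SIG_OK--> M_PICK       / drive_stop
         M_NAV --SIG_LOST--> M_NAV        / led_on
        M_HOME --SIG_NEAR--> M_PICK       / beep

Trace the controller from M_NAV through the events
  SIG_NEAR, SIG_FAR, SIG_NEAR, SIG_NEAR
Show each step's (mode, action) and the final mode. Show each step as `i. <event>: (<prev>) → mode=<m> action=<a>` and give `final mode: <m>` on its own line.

1. SIG_NEAR: (M_NAV) → mode=M_PICK action=beep
2. SIG_FAR: (M_PICK) → mode=M_PICK action=drive_fwd
3. SIG_NEAR: (M_PICK) → mode=M_HOME action=led_on
4. SIG_NEAR: (M_HOME) → mode=M_PICK action=beep

final mode: M_PICK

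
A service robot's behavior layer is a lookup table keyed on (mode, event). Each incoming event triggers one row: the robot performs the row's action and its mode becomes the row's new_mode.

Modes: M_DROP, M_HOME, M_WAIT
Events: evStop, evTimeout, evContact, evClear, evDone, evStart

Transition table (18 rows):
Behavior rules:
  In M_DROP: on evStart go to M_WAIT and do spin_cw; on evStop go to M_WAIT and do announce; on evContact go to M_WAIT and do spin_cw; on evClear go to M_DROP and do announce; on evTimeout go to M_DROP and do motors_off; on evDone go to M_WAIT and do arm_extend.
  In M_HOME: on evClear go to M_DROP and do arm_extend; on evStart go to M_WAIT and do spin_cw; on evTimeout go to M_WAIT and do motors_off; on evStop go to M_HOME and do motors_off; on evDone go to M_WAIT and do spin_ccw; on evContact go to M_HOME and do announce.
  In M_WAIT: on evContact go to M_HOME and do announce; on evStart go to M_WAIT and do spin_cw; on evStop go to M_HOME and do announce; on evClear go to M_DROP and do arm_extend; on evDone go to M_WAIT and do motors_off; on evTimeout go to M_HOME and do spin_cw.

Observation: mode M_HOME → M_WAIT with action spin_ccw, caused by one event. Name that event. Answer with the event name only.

try evStop: (M_HOME, evStop) → (M_HOME, motors_off)
try evTimeout: (M_HOME, evTimeout) → (M_WAIT, motors_off)
try evContact: (M_HOME, evContact) → (M_HOME, announce)
try evClear: (M_HOME, evClear) → (M_DROP, arm_extend)
try evDone: (M_HOME, evDone) → (M_WAIT, spin_ccw)  ← matches
try evStart: (M_HOME, evStart) → (M_WAIT, spin_cw)

evDone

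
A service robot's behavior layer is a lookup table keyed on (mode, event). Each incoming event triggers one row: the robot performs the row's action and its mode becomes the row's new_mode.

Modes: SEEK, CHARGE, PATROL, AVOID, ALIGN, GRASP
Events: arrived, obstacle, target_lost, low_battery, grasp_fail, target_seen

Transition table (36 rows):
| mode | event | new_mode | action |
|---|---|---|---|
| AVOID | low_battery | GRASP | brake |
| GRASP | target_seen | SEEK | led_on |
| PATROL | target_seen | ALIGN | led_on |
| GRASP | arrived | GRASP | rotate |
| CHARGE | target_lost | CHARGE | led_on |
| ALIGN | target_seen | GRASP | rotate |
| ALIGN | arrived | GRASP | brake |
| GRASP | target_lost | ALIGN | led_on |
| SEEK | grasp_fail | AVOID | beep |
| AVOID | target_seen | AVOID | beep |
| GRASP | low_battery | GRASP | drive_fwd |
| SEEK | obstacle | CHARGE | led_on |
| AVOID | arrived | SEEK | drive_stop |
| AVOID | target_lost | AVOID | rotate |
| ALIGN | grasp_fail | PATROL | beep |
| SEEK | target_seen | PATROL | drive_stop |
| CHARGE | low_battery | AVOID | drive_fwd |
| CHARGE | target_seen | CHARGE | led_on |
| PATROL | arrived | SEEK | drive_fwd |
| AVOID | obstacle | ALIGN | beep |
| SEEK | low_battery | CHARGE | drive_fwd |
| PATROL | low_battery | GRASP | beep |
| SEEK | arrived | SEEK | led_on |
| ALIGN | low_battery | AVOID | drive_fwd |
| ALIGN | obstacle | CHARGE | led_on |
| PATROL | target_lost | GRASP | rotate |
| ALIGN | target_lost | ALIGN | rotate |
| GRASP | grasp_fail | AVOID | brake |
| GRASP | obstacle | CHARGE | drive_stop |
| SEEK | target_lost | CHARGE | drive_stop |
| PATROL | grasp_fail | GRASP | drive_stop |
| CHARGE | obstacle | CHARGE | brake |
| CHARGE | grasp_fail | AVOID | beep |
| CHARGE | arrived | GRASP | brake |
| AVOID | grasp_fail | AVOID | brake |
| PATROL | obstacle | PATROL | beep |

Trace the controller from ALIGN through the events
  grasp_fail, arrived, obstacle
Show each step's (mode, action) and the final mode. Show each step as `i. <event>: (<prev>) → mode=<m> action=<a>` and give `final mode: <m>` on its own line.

final mode: CHARGE

1. grasp_fail: (ALIGN) → mode=PATROL action=beep
2. arrived: (PATROL) → mode=SEEK action=drive_fwd
3. obstacle: (SEEK) → mode=CHARGE action=led_on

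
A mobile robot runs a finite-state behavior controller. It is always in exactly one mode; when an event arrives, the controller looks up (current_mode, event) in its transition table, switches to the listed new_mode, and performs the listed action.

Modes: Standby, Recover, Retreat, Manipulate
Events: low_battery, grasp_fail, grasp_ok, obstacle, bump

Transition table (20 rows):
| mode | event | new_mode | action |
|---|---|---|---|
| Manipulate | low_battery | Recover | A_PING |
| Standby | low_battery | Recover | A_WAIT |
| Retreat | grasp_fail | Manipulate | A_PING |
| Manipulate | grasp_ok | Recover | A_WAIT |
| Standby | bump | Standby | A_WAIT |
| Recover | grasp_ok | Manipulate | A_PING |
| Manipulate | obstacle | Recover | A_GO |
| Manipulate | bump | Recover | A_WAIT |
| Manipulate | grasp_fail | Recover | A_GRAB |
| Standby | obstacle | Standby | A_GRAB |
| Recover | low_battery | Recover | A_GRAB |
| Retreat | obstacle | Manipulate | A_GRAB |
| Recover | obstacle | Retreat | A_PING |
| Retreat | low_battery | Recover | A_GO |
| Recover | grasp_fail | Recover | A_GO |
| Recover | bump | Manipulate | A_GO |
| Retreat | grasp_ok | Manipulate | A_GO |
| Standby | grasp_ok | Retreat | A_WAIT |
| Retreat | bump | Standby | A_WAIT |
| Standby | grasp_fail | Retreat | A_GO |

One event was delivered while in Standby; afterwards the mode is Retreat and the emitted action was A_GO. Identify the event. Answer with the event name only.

grasp_fail

try low_battery: (Standby, low_battery) → (Recover, A_WAIT)
try grasp_fail: (Standby, grasp_fail) → (Retreat, A_GO)  ← matches
try grasp_ok: (Standby, grasp_ok) → (Retreat, A_WAIT)
try obstacle: (Standby, obstacle) → (Standby, A_GRAB)
try bump: (Standby, bump) → (Standby, A_WAIT)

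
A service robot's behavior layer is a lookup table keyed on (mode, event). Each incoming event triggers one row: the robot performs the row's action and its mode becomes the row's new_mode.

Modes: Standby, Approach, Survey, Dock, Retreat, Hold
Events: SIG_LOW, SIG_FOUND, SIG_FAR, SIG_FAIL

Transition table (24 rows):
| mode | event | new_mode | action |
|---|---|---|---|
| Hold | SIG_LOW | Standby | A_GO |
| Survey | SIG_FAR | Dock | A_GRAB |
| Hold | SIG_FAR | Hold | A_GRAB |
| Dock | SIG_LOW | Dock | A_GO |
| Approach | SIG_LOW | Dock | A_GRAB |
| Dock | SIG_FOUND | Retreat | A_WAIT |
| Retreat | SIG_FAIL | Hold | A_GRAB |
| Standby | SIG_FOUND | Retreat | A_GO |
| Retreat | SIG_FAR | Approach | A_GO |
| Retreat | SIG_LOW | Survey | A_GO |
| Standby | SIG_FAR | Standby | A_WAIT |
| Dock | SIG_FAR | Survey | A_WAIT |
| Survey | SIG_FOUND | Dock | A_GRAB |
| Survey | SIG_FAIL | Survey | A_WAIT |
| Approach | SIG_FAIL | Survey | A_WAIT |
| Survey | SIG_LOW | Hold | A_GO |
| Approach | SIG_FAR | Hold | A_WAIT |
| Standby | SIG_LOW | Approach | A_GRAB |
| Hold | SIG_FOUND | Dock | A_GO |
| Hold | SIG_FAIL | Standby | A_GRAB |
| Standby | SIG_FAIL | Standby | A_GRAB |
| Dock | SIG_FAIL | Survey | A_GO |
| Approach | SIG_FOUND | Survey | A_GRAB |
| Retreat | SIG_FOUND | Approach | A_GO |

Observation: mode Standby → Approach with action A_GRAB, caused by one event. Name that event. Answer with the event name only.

SIG_LOW

try SIG_LOW: (Standby, SIG_LOW) → (Approach, A_GRAB)  ← matches
try SIG_FOUND: (Standby, SIG_FOUND) → (Retreat, A_GO)
try SIG_FAR: (Standby, SIG_FAR) → (Standby, A_WAIT)
try SIG_FAIL: (Standby, SIG_FAIL) → (Standby, A_GRAB)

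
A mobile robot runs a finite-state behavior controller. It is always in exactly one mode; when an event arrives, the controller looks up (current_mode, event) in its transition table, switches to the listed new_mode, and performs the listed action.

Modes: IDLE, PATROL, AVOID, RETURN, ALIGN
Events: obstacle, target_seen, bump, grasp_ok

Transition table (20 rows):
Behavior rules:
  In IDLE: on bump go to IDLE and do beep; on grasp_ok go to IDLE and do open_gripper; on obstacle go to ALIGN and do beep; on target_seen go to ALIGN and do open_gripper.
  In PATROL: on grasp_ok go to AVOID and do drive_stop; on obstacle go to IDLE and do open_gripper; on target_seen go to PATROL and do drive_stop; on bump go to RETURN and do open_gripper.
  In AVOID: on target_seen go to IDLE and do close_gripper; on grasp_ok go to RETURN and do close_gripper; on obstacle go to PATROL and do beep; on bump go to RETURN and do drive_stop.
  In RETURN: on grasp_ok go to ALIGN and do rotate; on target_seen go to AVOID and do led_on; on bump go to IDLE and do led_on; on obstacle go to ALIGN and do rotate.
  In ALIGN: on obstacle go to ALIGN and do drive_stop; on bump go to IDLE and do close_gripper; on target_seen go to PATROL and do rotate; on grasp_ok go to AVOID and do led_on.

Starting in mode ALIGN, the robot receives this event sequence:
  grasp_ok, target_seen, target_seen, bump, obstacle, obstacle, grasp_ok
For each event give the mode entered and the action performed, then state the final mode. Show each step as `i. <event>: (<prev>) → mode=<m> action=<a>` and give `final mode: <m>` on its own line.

1. grasp_ok: (ALIGN) → mode=AVOID action=led_on
2. target_seen: (AVOID) → mode=IDLE action=close_gripper
3. target_seen: (IDLE) → mode=ALIGN action=open_gripper
4. bump: (ALIGN) → mode=IDLE action=close_gripper
5. obstacle: (IDLE) → mode=ALIGN action=beep
6. obstacle: (ALIGN) → mode=ALIGN action=drive_stop
7. grasp_ok: (ALIGN) → mode=AVOID action=led_on

final mode: AVOID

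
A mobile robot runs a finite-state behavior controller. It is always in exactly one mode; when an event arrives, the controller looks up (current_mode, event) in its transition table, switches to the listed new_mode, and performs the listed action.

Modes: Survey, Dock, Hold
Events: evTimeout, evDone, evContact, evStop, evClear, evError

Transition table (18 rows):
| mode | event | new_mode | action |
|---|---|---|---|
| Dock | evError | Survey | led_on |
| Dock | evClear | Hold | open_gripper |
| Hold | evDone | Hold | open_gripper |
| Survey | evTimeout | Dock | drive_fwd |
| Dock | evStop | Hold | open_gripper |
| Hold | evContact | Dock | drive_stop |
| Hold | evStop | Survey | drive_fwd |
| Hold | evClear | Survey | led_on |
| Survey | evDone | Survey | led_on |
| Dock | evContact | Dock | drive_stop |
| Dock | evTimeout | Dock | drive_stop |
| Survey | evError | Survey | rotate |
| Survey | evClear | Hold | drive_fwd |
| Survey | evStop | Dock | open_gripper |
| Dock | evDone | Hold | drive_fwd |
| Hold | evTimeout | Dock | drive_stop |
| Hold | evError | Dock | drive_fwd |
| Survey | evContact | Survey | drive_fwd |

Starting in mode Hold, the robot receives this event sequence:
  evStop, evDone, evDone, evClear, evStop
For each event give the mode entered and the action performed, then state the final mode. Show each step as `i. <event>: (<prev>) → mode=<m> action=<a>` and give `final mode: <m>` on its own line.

final mode: Survey

1. evStop: (Hold) → mode=Survey action=drive_fwd
2. evDone: (Survey) → mode=Survey action=led_on
3. evDone: (Survey) → mode=Survey action=led_on
4. evClear: (Survey) → mode=Hold action=drive_fwd
5. evStop: (Hold) → mode=Survey action=drive_fwd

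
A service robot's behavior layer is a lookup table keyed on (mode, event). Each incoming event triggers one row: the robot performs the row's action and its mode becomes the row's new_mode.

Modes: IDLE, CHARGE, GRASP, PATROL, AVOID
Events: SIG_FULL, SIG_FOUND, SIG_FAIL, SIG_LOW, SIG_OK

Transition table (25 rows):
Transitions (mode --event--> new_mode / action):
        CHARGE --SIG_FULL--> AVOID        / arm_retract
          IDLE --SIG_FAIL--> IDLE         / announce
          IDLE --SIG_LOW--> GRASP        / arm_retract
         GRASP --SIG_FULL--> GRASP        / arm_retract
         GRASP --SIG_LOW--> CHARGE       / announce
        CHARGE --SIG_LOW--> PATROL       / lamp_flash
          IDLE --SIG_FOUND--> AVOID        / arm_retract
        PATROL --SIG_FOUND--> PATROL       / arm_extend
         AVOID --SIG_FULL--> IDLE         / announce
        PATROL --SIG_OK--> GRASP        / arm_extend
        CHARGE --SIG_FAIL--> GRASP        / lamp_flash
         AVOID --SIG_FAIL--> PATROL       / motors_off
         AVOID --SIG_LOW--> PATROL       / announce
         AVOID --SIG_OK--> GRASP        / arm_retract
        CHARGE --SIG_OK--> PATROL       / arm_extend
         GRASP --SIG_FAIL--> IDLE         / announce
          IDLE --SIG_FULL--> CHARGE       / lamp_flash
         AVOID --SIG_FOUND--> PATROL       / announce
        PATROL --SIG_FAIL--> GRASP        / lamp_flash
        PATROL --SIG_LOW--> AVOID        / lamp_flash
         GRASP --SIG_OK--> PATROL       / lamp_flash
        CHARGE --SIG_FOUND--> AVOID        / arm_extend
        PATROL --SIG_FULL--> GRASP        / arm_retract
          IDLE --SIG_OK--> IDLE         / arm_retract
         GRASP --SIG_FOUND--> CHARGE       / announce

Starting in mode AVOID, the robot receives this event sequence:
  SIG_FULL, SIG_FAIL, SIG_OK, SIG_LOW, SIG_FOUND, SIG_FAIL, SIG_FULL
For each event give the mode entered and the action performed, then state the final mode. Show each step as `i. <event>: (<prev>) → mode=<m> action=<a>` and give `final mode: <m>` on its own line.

1. SIG_FULL: (AVOID) → mode=IDLE action=announce
2. SIG_FAIL: (IDLE) → mode=IDLE action=announce
3. SIG_OK: (IDLE) → mode=IDLE action=arm_retract
4. SIG_LOW: (IDLE) → mode=GRASP action=arm_retract
5. SIG_FOUND: (GRASP) → mode=CHARGE action=announce
6. SIG_FAIL: (CHARGE) → mode=GRASP action=lamp_flash
7. SIG_FULL: (GRASP) → mode=GRASP action=arm_retract

final mode: GRASP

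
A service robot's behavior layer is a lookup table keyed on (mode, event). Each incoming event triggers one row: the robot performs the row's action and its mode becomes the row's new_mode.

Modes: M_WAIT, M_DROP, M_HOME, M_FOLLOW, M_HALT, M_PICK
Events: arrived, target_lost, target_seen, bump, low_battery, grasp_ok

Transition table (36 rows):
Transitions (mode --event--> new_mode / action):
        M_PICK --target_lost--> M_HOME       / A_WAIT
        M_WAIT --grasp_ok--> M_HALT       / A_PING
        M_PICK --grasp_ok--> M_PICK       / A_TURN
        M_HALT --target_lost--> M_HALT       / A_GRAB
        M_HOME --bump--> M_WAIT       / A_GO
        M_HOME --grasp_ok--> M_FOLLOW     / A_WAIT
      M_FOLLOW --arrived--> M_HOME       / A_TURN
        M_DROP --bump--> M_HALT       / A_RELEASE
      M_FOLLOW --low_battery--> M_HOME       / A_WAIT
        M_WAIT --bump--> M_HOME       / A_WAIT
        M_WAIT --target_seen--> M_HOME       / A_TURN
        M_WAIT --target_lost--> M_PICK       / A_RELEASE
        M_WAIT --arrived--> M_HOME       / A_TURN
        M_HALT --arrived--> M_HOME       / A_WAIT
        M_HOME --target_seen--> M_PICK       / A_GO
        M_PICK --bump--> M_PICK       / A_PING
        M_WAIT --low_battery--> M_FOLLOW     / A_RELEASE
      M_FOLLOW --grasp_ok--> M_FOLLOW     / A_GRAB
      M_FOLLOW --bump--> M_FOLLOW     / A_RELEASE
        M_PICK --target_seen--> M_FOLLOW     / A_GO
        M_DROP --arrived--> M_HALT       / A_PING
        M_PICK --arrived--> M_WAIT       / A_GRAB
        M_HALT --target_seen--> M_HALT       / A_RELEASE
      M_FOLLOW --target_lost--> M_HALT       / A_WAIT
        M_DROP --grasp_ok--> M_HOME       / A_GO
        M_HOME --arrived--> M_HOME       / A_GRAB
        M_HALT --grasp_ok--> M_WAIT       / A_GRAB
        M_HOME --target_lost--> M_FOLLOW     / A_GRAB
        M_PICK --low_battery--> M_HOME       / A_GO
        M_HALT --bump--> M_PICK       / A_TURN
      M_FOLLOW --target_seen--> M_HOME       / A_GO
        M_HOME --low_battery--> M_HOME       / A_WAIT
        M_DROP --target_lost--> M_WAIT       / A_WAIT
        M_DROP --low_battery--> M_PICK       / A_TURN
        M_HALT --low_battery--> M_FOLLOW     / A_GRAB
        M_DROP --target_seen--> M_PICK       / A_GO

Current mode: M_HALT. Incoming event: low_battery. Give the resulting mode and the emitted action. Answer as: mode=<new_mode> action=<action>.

current mode = M_HALT; filter table to that mode:
  (M_HALT, target_lost) → (M_HALT, A_GRAB)
  (M_HALT, arrived) → (M_HOME, A_WAIT)
  (M_HALT, target_seen) → (M_HALT, A_RELEASE)
  (M_HALT, grasp_ok) → (M_WAIT, A_GRAB)
  (M_HALT, bump) → (M_PICK, A_TURN)
  (M_HALT, low_battery) → (M_FOLLOW, A_GRAB)  ← event matches
event = low_battery selects (M_FOLLOW, A_GRAB)

mode=M_FOLLOW action=A_GRAB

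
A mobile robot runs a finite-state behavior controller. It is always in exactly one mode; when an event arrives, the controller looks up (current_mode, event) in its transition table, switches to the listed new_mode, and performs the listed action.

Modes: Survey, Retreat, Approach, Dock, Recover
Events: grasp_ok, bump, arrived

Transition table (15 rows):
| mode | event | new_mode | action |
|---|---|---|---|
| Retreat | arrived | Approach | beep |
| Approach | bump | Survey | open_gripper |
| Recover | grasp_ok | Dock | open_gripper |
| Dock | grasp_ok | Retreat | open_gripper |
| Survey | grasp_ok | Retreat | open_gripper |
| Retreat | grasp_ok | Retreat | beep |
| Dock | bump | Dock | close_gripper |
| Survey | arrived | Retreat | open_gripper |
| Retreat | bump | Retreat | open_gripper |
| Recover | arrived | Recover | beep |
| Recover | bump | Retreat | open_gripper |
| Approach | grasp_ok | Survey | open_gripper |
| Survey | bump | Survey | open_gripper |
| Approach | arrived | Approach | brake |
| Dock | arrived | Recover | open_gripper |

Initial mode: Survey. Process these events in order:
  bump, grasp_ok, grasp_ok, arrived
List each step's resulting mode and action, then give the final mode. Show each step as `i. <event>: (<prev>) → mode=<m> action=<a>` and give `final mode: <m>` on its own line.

final mode: Approach

1. bump: (Survey) → mode=Survey action=open_gripper
2. grasp_ok: (Survey) → mode=Retreat action=open_gripper
3. grasp_ok: (Retreat) → mode=Retreat action=beep
4. arrived: (Retreat) → mode=Approach action=beep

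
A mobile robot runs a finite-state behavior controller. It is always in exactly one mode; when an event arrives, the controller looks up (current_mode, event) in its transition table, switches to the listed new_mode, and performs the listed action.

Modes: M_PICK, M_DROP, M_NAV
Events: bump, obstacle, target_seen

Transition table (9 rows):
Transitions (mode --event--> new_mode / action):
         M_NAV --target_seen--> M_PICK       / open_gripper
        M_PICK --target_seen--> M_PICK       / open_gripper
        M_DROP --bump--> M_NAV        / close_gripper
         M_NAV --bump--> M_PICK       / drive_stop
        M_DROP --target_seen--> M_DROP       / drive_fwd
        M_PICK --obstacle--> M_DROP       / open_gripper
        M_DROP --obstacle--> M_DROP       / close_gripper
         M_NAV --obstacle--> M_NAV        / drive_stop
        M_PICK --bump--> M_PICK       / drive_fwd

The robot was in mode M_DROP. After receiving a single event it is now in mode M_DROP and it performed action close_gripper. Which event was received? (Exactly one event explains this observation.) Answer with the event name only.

obstacle

try bump: (M_DROP, bump) → (M_NAV, close_gripper)
try obstacle: (M_DROP, obstacle) → (M_DROP, close_gripper)  ← matches
try target_seen: (M_DROP, target_seen) → (M_DROP, drive_fwd)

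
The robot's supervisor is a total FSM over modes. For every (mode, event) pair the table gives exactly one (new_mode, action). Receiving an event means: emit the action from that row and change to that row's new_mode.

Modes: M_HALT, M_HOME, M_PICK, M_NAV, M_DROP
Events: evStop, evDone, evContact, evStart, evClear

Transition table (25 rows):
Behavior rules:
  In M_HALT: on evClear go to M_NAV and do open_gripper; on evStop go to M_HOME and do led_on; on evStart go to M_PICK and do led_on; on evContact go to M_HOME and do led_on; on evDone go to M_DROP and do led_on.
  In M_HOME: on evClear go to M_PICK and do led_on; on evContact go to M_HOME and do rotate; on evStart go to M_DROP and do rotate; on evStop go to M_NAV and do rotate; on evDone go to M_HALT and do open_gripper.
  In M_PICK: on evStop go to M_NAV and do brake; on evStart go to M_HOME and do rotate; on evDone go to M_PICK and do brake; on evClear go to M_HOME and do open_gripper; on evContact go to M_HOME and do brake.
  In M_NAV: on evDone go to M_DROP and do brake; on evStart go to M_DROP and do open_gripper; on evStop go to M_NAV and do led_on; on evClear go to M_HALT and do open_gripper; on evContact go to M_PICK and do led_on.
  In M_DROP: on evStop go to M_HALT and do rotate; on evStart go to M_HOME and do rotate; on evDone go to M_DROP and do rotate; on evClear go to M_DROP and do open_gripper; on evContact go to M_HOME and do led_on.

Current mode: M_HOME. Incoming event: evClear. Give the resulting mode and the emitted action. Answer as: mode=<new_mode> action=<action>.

current mode = M_HOME; filter table to that mode:
  (M_HOME, evClear) → (M_PICK, led_on)  ← event matches
  (M_HOME, evContact) → (M_HOME, rotate)
  (M_HOME, evStart) → (M_DROP, rotate)
  (M_HOME, evStop) → (M_NAV, rotate)
  (M_HOME, evDone) → (M_HALT, open_gripper)
event = evClear selects (M_PICK, led_on)

mode=M_PICK action=led_on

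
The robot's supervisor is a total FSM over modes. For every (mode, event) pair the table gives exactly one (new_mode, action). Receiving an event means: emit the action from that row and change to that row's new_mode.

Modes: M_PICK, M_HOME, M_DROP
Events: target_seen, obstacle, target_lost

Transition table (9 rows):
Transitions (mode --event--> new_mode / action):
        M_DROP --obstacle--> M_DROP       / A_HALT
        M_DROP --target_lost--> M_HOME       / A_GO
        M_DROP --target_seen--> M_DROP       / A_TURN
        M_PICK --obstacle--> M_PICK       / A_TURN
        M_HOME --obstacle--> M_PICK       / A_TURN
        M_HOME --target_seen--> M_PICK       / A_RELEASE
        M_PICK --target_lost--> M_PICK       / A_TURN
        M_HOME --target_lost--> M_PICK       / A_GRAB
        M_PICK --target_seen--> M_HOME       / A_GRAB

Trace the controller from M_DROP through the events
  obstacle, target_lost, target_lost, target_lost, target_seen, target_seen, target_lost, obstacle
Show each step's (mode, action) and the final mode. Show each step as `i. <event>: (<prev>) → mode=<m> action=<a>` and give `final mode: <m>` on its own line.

final mode: M_PICK

1. obstacle: (M_DROP) → mode=M_DROP action=A_HALT
2. target_lost: (M_DROP) → mode=M_HOME action=A_GO
3. target_lost: (M_HOME) → mode=M_PICK action=A_GRAB
4. target_lost: (M_PICK) → mode=M_PICK action=A_TURN
5. target_seen: (M_PICK) → mode=M_HOME action=A_GRAB
6. target_seen: (M_HOME) → mode=M_PICK action=A_RELEASE
7. target_lost: (M_PICK) → mode=M_PICK action=A_TURN
8. obstacle: (M_PICK) → mode=M_PICK action=A_TURN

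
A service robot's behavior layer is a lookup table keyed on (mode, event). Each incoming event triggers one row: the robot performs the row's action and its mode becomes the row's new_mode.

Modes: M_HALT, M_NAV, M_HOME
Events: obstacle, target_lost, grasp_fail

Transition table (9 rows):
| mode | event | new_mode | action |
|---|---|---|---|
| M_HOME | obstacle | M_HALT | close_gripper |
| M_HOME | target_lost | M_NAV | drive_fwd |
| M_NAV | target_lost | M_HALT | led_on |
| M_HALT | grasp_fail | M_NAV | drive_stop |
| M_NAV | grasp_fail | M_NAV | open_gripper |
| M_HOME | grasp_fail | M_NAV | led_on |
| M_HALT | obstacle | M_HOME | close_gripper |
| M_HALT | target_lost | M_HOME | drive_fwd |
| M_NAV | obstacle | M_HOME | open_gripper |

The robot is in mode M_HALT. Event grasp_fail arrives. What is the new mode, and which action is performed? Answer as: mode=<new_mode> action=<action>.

mode=M_NAV action=drive_stop

current mode = M_HALT; filter table to that mode:
  (M_HALT, grasp_fail) → (M_NAV, drive_stop)  ← event matches
  (M_HALT, obstacle) → (M_HOME, close_gripper)
  (M_HALT, target_lost) → (M_HOME, drive_fwd)
event = grasp_fail selects (M_NAV, drive_stop)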